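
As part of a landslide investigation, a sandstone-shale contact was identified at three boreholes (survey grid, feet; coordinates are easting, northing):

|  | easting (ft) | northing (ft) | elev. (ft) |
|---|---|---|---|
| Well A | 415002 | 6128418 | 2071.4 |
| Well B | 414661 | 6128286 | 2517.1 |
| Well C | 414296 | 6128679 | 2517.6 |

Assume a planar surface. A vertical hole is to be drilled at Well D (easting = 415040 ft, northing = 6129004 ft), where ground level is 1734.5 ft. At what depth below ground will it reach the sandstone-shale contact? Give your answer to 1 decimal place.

Let the plane be z = a·easting + b·northing + c.
Well B−Well A: −341a − 132b = 445.7;  Well C−Well A: −706a + 261b = 446.2.
Solving gives a = −0.961760880, b = −0.891966212.
Then c = 2071.4 − a·415002 − b·6128418 = 5867545.88.
At (415040, 6129004): z_contact = −399169.24 − 5466864.48 + 5867545.88 = 1512.16 ft.
Depth below ground = 1734.5 − 1512.16 = 222.3 ft.

222.3 ft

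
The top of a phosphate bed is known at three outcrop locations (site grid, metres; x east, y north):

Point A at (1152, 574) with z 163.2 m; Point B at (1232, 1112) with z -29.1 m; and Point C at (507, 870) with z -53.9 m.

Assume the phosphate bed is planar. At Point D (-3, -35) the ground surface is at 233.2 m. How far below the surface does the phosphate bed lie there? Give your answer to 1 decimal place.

24.3 m

Let the plane be z = a·x + b·y + c.
Point B−Point A: 80a + 538b = −192.3;  Point C−Point A: −645a + 296b = −217.1.
Solving gives a = 0.161534, b = −0.381455.
Then c = 163.2 − a·1152 − b·574 = 196.07.
At (-3, -35): z_contact = −0.48 + 13.35 + 196.07 = 208.93 m.
Depth below ground = 233.2 − 208.93 = 24.3 m.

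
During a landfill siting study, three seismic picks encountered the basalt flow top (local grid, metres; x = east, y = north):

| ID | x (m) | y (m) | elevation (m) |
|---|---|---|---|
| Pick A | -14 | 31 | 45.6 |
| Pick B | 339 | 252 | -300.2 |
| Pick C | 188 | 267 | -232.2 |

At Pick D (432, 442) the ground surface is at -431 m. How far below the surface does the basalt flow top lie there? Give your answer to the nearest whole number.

Two edge vectors: Pick A→Pick B = (353, 221, -345.8), Pick A→Pick C = (202, 236, -277.8).
Normal n = (Pick A→Pick B) × (Pick A→Pick C) = (20215, 28211.8, 38666).
So ∂z/∂x = −n_x/n_z = −0.52281 and ∂z/∂y = −n_y/n_z = −0.72963.
Intercept c from Pick A: 45.6 − 7.32 + 22.62 = 60.90.
At (432, 442): z_contact = −225.9 − 322.5 + 60.90 = -487.5 m.
Depth below ground = -431 − (-487.5) = 56 m.

56 m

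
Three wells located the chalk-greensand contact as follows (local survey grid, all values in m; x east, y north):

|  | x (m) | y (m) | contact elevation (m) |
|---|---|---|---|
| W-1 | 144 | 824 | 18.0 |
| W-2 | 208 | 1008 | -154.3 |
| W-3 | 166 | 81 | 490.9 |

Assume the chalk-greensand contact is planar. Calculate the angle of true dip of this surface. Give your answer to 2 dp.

45.93°

Two edge vectors: W-1→W-2 = (64, 184, -172.3), W-1→W-3 = (22, -743, 472.9).
Normal n = (W-1→W-2) × (W-1→W-3) = (-41005.3, -34056.2, -51600).
So ∂z/∂x = −n_x/n_z = −0.79468 and ∂z/∂y = −n_y/n_z = −0.66000.
Gradient magnitude |∇z| = √(a² + b²) = √(0.63151 + 0.43561) = 1.03301.
True dip = arctan(1.03301) = 45.93°, dipping toward NE (azimuth ≈ 050°).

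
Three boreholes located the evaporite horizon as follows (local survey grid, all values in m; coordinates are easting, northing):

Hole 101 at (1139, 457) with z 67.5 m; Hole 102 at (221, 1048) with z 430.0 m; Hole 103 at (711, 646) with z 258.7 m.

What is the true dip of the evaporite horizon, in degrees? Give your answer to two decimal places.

Two edge vectors: Hole 101→Hole 102 = (-918, 591, 362.5), Hole 101→Hole 103 = (-428, 189, 191.2).
Normal n = (Hole 101→Hole 102) × (Hole 101→Hole 103) = (44486.7, 20371.6, 79446).
So ∂z/∂easting = −n_x/n_z = −0.55996 and ∂z/∂northing = −n_y/n_z = −0.25642.
Gradient magnitude |∇z| = √(a² + b²) = √(0.31356 + 0.06575) = 0.61588.
True dip = arctan(0.61588) = 31.63°, dipping toward ENE (azimuth ≈ 065°).

31.63°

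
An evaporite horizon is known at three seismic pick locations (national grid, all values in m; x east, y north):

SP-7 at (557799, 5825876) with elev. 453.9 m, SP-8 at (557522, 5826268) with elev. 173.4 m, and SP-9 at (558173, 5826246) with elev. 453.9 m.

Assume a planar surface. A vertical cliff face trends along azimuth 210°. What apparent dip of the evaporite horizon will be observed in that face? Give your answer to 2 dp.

Two edge vectors: SP-7→SP-8 = (-277, 392, -280.5), SP-7→SP-9 = (374, 370, 0).
Normal n = (SP-7→SP-8) × (SP-7→SP-9) = (103785, -104907, -249098).
So ∂z/∂x = −n_x/n_z = 0.41664 and ∂z/∂y = −n_y/n_z = −0.42115.
Unit vector along 210° is (sin 210°, cos 210°) = (-0.5000, -0.8660).
Slope in that direction = a·(-0.5000) + b·(-0.8660) = 0.15640.
Apparent dip = arctan|0.15640| = 8.89° (true dip is 30.6°, so apparent ≤ true as expected).

8.89°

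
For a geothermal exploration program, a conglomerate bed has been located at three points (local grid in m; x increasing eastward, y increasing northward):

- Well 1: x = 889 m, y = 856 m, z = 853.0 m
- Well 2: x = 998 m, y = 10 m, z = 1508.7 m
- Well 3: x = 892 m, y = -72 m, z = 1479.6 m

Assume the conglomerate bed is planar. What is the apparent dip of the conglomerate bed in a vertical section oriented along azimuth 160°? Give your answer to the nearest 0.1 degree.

Two edge vectors: Well 1→Well 2 = (109, -846, 655.7), Well 1→Well 3 = (3, -928, 626.6).
Normal n = (Well 1→Well 2) × (Well 1→Well 3) = (78386, -66332.3, -98614).
So ∂z/∂x = −n_x/n_z = 0.79488 and ∂z/∂y = −n_y/n_z = −0.67265.
Unit vector along 160° is (sin 160°, cos 160°) = (0.3420, -0.9397).
Slope in that direction = a·(0.3420) + b·(-0.9397) = 0.90394.
Apparent dip = arctan|0.90394| = 42.1° (true dip is 46.2°, so apparent ≤ true as expected).

42.1°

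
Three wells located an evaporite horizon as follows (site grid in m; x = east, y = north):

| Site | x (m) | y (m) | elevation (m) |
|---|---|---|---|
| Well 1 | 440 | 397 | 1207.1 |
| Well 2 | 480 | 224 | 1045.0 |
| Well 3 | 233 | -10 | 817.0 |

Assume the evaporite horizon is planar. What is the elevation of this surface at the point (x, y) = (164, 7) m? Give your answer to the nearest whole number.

831 m

Two edge vectors: Well 1→Well 2 = (40, -173, -162.1), Well 1→Well 3 = (-207, -407, -390.1).
Normal n = (Well 1→Well 2) × (Well 1→Well 3) = (1512.6, 49158.7, -52091).
So ∂z/∂x = −n_x/n_z = 0.02904 and ∂z/∂y = −n_y/n_z = 0.94371.
Intercept c from Well 1: 1207.1 − 12.78 − 374.65 = 819.67.
At (164, 7): z = 4.8 + 6.6 + 819.67 = 831.0 m.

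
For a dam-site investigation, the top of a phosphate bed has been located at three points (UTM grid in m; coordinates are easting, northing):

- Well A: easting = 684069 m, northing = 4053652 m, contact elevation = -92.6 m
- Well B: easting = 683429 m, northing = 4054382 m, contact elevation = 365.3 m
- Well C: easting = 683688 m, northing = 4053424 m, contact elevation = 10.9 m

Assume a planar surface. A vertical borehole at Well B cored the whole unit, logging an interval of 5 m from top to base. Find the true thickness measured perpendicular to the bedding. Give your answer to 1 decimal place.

4.5 m

Two edge vectors: Well A→Well B = (-640, 730, 457.9), Well A→Well C = (-381, -228, 103.5).
Normal n = (Well A→Well B) × (Well A→Well C) = (179956.2, -108219.9, 424050).
So ∂z/∂easting = −n_x/n_z = −0.42437 and ∂z/∂northing = −n_y/n_z = 0.25521.
|∇z| = √(a²+b²) = 0.49520, so dip δ = arctan(0.49520) = 26.34°.
True thickness = vertical thickness × cos δ = 5 × cos 26.34° = 4.5 m.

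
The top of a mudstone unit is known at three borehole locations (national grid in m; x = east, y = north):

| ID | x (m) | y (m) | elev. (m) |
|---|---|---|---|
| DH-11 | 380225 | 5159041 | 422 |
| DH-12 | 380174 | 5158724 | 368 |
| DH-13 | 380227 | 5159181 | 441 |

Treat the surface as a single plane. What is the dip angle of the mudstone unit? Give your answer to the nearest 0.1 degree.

Let the plane be z = a·x + b·y + c.
DH-12−DH-11: −51a − 317b = −54;  DH-13−DH-11: 2a + 140b = 19.
Solving gives a = 0.23624, b = 0.13234.
Gradient magnitude |∇z| = √(a² + b²) = √(0.05581 + 0.01751) = 0.27079.
True dip = arctan(0.27079) = 15.2°, dipping toward WSW (azimuth ≈ 241°).

15.2°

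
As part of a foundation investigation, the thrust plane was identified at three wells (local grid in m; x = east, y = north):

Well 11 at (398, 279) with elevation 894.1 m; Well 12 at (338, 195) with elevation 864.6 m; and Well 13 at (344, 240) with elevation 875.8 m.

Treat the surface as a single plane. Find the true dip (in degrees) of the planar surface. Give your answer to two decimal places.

Let the plane be z = a·x + b·y + c.
Well 12−Well 11: −60a − 84b = −29.5;  Well 13−Well 11: −54a − 39b = −18.3.
Solving gives a = 0.17609, b = 0.22541.
Gradient magnitude |∇z| = √(a² + b²) = √(0.03101 + 0.05081) = 0.28604.
True dip = arctan(0.28604) = 15.96°, dipping toward SW (azimuth ≈ 218°).

15.96°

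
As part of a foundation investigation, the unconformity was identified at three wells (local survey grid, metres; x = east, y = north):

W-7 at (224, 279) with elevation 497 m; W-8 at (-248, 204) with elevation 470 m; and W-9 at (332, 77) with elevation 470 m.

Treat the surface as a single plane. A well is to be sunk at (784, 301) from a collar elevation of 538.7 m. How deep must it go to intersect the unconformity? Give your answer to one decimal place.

Let the plane be z = a·x + b·y + c.
W-8−W-7: −472a − 75b = −27;  W-9−W-7: 108a − 202b = −27.
Solving gives a = 0.03315, b = 0.15139.
Then c = 497 − a·224 − b·279 = 447.34.
At (784, 301): z_contact = 25.99 + 45.57 + 447.34 = 518.89 m.
Depth below ground = 538.7 − 518.89 = 19.8 m.

19.8 m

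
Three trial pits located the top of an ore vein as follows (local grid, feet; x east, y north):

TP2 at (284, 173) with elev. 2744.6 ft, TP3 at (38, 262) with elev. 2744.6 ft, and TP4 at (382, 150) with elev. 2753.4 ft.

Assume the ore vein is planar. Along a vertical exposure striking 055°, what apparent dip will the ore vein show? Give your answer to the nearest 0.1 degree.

31.6°

Two edge vectors: TP2→TP3 = (-246, 89, 0), TP2→TP4 = (98, -23, 8.8).
Normal n = (TP2→TP3) × (TP2→TP4) = (783.2, 2164.8, -3064).
So ∂z/∂x = −n_x/n_z = 0.25561 and ∂z/∂y = −n_y/n_z = 0.70653.
Unit vector along 055° is (sin 55°, cos 55°) = (0.8192, 0.5736).
Slope in that direction = a·(0.8192) + b·(0.5736) = 0.61463.
Apparent dip = arctan|0.61463| = 31.6° (true dip is 36.9°, so apparent ≤ true as expected).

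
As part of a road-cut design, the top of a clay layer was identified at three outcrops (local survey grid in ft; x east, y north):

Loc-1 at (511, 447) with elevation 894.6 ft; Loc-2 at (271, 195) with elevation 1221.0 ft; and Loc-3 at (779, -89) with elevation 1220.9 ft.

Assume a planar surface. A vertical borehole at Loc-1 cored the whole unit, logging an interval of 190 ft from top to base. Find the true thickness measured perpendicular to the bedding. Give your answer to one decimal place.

Let the plane be z = a·x + b·y + c.
Loc-2−Loc-1: −240a − 252b = 326.4;  Loc-3−Loc-1: 268a − 536b = 326.3.
Solving gives a = −0.47265, b = −0.84509.
|∇z| = √(a²+b²) = 0.96829, so dip δ = arctan(0.96829) = 44.08°.
True thickness = vertical thickness × cos δ = 190 × cos 44.08° = 136.5 ft.

136.5 ft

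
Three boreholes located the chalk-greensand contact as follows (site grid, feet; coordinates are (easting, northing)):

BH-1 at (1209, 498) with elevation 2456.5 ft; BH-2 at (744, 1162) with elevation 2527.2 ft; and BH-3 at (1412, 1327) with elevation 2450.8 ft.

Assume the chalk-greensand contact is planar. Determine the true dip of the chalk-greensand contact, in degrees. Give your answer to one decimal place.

7.0°

Two edge vectors: BH-1→BH-2 = (-465, 664, 70.7), BH-1→BH-3 = (203, 829, -5.7).
Normal n = (BH-1→BH-2) × (BH-1→BH-3) = (-62395.1, 11701.6, -520277).
So ∂z/∂E = −n_x/n_z = −0.11993 and ∂z/∂N = −n_y/n_z = 0.02249.
Gradient magnitude |∇z| = √(a² + b²) = √(0.01438 + 0.00051) = 0.12202.
True dip = arctan(0.12202) = 7.0°, dipping toward E (azimuth ≈ 101°).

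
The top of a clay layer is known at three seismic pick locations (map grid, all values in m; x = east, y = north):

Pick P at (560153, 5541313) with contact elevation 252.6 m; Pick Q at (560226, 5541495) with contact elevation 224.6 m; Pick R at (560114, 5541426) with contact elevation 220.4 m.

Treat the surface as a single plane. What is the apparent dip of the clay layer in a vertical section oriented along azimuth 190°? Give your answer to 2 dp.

10.78°

Two edge vectors: Pick P→Pick Q = (73, 182, -28), Pick P→Pick R = (-39, 113, -32.2).
Normal n = (Pick P→Pick Q) × (Pick P→Pick R) = (-2696.4, 3442.6, 15347).
So ∂z/∂x = −n_x/n_z = 0.17570 and ∂z/∂y = −n_y/n_z = −0.22432.
Unit vector along 190° is (sin 190°, cos 190°) = (-0.1736, -0.9848).
Slope in that direction = a·(-0.1736) + b·(-0.9848) = 0.19040.
Apparent dip = arctan|0.19040| = 10.78° (true dip is 15.9°, so apparent ≤ true as expected).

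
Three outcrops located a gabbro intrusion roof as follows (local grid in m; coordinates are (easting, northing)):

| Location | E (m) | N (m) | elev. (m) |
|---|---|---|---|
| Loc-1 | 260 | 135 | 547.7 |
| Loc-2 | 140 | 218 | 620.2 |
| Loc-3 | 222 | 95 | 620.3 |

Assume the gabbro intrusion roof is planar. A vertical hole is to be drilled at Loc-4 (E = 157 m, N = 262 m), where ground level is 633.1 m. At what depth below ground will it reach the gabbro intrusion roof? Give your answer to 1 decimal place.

64.9 m

Let the plane be z = a·E + b·N + c.
Loc-2−Loc-1: −120a + 83b = 72.5;  Loc-3−Loc-1: −38a − 40b = 72.6.
Solving gives a = −1.12218, b = −0.74893.
Then c = 547.7 − a·260 − b·135 = 940.57.
At (157, 262): z_contact = −176.18 − 196.22 + 940.57 = 568.17 m.
Depth below ground = 633.1 − 568.17 = 64.9 m.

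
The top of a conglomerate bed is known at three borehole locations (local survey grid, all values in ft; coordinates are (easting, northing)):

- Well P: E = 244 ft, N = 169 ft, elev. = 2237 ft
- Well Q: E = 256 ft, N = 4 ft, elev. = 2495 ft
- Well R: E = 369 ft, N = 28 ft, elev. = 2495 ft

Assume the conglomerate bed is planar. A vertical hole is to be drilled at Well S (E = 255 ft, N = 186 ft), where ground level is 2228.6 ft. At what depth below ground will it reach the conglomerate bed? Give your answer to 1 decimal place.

14.2 ft

Two edge vectors: Well P→Well Q = (12, -165, 258), Well P→Well R = (125, -141, 258).
Normal n = (Well P→Well Q) × (Well P→Well R) = (-6192, 29154, 18933).
So ∂z/∂E = −n_x/n_z = 0.32705 and ∂z/∂N = −n_y/n_z = −1.53985.
Intercept c from Well P: 2237 − 79.80 + 260.23 = 2417.44.
At (255, 186): z_contact = 83.40 − 286.41 + 2417.44 = 2214.42 ft.
Depth below ground = 2228.6 − 2214.42 = 14.2 ft.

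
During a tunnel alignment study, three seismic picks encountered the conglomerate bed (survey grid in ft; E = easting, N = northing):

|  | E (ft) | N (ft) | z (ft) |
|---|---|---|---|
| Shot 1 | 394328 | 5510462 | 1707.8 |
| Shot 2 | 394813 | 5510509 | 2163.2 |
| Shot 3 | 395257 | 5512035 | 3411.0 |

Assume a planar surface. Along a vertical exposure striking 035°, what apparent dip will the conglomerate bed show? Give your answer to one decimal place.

44.0°

Two edge vectors: Shot 1→Shot 2 = (485, 47, 455.4), Shot 1→Shot 3 = (929, 1573, 1703.2).
Normal n = (Shot 1→Shot 2) × (Shot 1→Shot 3) = (-636293.8, -402985.4, 719242).
So ∂z/∂E = −n_x/n_z = 0.88467 and ∂z/∂N = −n_y/n_z = 0.56029.
Unit vector along 035° is (sin 35°, cos 35°) = (0.5736, 0.8192).
Slope in that direction = a·(0.5736) + b·(0.8192) = 0.96639.
Apparent dip = arctan|0.96639| = 44.0° (true dip is 46.3°, so apparent ≤ true as expected).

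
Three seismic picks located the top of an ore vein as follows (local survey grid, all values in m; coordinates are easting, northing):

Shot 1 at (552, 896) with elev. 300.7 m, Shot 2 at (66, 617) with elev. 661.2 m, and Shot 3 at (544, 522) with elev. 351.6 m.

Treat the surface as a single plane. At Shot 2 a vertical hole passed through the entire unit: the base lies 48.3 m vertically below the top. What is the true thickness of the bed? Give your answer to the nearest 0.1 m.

Two edge vectors: Shot 1→Shot 2 = (-486, -279, 360.5), Shot 1→Shot 3 = (-8, -374, 50.9).
Normal n = (Shot 1→Shot 2) × (Shot 1→Shot 3) = (120625.9, 21853.4, 179532).
So ∂z/∂easting = −n_x/n_z = −0.67189 and ∂z/∂northing = −n_y/n_z = −0.12172.
|∇z| = √(a²+b²) = 0.68283, so dip δ = arctan(0.68283) = 34.33°.
True thickness = vertical thickness × cos δ = 48.3 × cos 34.33° = 39.9 m.

39.9 m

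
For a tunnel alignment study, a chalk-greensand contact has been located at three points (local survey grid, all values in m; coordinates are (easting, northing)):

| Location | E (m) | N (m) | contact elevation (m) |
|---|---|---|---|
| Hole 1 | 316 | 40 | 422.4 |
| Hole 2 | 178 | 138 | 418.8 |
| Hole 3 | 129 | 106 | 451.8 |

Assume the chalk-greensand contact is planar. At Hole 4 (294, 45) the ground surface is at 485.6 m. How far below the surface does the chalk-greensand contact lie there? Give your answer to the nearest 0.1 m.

58.3 m

Let the plane be z = a·E + b·N + c.
Hole 2−Hole 1: −138a + 98b = −3.6;  Hole 3−Hole 1: −187a + 66b = 29.4.
Solving gives a = −0.33834, b = −0.51317.
Then c = 422.4 − a·316 − b·40 = 549.84.
At (294, 45): z_contact = −99.47 − 23.09 + 549.84 = 427.28 m.
Depth below ground = 485.6 − 427.28 = 58.3 m.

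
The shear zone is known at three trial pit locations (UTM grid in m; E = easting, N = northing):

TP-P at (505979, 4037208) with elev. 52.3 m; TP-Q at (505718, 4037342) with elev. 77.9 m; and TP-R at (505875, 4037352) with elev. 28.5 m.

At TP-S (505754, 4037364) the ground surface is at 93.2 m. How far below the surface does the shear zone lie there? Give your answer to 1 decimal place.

34.0 m

Let the plane be z = a·E + b·N + c.
TP-Q−TP-P: −261a + 134b = 25.6;  TP-R−TP-P: −104a + 144b = −23.8.
Solving gives a = −0.290747632, b = −0.375262179.
Then c = 52.3 − a·505979 − b·4037208 = 1662175.97.
At (505754, 4037364): z_contact = −147046.78 − 1515070.01 + 1662175.97 = 59.18 m.
Depth below ground = 93.2 − 59.18 = 34.0 m.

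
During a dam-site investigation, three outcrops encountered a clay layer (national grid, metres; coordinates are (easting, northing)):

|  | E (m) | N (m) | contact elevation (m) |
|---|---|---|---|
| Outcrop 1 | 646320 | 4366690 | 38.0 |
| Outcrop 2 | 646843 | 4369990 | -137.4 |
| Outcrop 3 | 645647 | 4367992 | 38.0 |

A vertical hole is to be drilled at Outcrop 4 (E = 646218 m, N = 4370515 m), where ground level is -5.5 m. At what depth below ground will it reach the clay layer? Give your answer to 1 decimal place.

104.1 m

Let the plane be z = a·E + b·N + c.
Outcrop 2−Outcrop 1: 523a + 3300b = −175.4;  Outcrop 3−Outcrop 1: −673a + 1302b = 0.
Solving gives a = −0.078698456, b = −0.040679002.
Then c = 38 − a·646320 − b·4366690 = 228534.98.
At (646218, 4370515): z_contact = −50856.36 − 177788.19 + 228534.98 = -109.57 m.
Depth below ground = -5.5 − (-109.57) = 104.1 m.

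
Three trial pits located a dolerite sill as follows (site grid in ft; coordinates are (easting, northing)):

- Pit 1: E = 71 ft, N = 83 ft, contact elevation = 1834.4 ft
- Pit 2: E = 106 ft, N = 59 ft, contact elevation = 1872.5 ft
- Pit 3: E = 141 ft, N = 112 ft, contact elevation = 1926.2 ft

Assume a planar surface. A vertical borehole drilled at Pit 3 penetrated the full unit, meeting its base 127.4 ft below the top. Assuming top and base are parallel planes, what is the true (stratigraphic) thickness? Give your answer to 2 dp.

Two edge vectors: Pit 1→Pit 2 = (35, -24, 38.1), Pit 1→Pit 3 = (70, 29, 91.8).
Normal n = (Pit 1→Pit 2) × (Pit 1→Pit 3) = (-3308.1, -546, 2695).
So ∂z/∂E = −n_x/n_z = 1.22750 and ∂z/∂N = −n_y/n_z = 0.20260.
|∇z| = √(a²+b²) = 1.24410, so dip δ = arctan(1.24410) = 51.21°.
True thickness = vertical thickness × cos δ = 127.4 × cos 51.21° = 79.82 ft.

79.82 ft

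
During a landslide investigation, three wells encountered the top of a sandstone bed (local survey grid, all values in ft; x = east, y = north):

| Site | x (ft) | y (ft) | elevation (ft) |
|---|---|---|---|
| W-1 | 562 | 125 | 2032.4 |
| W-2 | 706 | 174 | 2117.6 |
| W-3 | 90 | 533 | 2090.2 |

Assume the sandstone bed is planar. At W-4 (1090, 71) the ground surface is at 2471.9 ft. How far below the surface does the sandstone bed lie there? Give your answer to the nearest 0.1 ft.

Let the plane be z = a·x + b·y + c.
W-2−W-1: 144a + 49b = 85.2;  W-3−W-1: −472a + 408b = 57.8.
Solving gives a = 0.389954, b = 0.592789.
Then c = 2032.4 − a·562 − b·125 = 1739.15.
At (1090, 71): z_contact = 425.05 + 42.09 + 1739.15 = 2206.28 ft.
Depth below ground = 2471.9 − 2206.28 = 265.6 ft.

265.6 ft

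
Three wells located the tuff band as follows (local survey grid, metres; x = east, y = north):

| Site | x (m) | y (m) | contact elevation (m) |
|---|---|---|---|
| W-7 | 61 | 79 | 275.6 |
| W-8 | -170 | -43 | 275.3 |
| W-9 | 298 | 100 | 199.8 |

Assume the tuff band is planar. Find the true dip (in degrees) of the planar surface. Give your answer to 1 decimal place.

39.5°

Two edge vectors: W-7→W-8 = (-231, -122, -0.3), W-7→W-9 = (237, 21, -75.8).
Normal n = (W-7→W-8) × (W-7→W-9) = (9253.9, -17580.9, 24063).
So ∂z/∂x = −n_x/n_z = −0.38457 and ∂z/∂y = −n_y/n_z = 0.73062.
Gradient magnitude |∇z| = √(a² + b²) = √(0.14789 + 0.53381) = 0.82565.
True dip = arctan(0.82565) = 39.5°, dipping toward SSE (azimuth ≈ 152°).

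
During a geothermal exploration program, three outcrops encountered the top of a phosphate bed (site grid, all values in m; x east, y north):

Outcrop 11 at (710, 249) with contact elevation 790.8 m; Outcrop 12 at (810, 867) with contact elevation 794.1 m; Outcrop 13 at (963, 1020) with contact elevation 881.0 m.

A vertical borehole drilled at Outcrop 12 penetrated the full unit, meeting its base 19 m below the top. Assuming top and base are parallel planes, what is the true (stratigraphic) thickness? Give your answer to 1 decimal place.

Let the plane be z = a·x + b·y + c.
Outcrop 12−Outcrop 11: 100a + 618b = 3.3;  Outcrop 13−Outcrop 11: 253a + 771b = 90.2.
Solving gives a = 0.67125, b = −0.10328.
|∇z| = √(a²+b²) = 0.67915, so dip δ = arctan(0.67915) = 34.18°.
True thickness = vertical thickness × cos δ = 19 × cos 34.18° = 15.7 m.

15.7 m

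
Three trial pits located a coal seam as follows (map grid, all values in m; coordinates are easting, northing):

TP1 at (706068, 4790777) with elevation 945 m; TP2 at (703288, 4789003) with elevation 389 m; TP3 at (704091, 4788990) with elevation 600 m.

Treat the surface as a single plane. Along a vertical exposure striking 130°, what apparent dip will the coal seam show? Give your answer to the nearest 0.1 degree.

Let the plane be z = a·easting + b·northing + c.
TP2−TP1: −2780a − 1774b = −556;  TP3−TP1: −1977a − 1787b = −345.
Solving gives a = 0.26121, b = −0.09592.
Unit vector along 130° is (sin 130°, cos 130°) = (0.7660, -0.6428).
Slope in that direction = a·(0.7660) + b·(-0.6428) = 0.26176.
Apparent dip = arctan|0.26176| = 14.7° (true dip is 15.6°, so apparent ≤ true as expected).

14.7°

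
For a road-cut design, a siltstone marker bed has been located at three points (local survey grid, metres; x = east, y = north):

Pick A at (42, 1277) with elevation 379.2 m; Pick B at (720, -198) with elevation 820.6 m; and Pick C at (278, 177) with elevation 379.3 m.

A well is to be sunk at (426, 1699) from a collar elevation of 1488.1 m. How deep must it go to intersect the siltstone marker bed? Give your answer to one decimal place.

Let the plane be z = a·x + b·y + c.
Pick B−Pick A: 678a − 1475b = 441.4;  Pick C−Pick A: 236a − 1100b = 0.1.
Solving gives a = 1.220499, b = 0.261762.
Then c = 379.2 − a·42 − b·1277 = −6.33.
At (426, 1699): z_contact = 519.93 + 444.73 − 6.33 = 958.34 m.
Depth below ground = 1488.1 − 958.34 = 529.8 m.

529.8 m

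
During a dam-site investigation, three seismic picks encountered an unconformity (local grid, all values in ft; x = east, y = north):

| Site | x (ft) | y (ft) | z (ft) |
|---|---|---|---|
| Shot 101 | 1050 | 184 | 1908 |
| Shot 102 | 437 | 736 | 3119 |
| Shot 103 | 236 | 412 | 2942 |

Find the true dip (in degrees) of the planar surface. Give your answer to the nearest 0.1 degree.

56.0°

Let the plane be z = a·x + b·y + c.
Shot 102−Shot 101: −613a + 552b = 1211;  Shot 103−Shot 101: −814a + 228b = 1034.
Solving gives a = −0.95185, b = 1.13680.
Gradient magnitude |∇z| = √(a² + b²) = √(0.90603 + 1.29231) = 1.48268.
True dip = arctan(1.48268) = 56.0°, dipping toward SE (azimuth ≈ 140°).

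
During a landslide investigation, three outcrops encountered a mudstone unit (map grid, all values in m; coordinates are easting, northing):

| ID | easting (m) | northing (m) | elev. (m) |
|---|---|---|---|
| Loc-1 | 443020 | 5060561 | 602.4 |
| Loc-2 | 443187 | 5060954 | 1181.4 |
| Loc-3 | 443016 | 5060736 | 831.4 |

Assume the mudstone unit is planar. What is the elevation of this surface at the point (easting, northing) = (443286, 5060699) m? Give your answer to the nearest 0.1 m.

882.0 m

Let the plane be z = a·easting + b·northing + c.
Loc-2−Loc-1: 167a + 393b = 579;  Loc-3−Loc-1: −4a + 175b = 229.
Solving gives a = 0.367828035, b = 1.316978927.
Then c = 602.4 − a·443020 − b·5060561 = −6827004.97.
At (443286, 5060699): z = 163053.0 + 6664833.9 − 6827004.97 = 882.0 m.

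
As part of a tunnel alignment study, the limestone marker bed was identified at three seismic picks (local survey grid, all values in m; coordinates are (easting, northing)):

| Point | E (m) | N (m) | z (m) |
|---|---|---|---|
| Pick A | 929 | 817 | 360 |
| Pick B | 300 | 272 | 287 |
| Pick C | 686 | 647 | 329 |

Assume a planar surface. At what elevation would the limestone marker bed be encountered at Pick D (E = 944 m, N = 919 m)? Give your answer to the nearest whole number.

Let the plane be z = a·E + b·N + c.
Pick B−Pick A: −629a − 545b = −73;  Pick C−Pick A: −243a − 170b = −31.
Solving gives a = 0.17585, b = −0.06901.
Then c = 360 − a·929 − b·817 = 253.02.
At (944, 919): z = 166.0 − 63.4 + 253.02 = 355.6 m.

356 m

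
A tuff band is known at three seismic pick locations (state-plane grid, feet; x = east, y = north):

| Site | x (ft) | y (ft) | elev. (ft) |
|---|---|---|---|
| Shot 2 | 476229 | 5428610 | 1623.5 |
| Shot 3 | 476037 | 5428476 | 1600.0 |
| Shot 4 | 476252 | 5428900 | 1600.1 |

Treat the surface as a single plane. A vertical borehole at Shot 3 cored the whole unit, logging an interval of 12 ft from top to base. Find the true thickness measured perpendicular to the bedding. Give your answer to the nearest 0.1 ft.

11.7 ft

Let the plane be z = a·x + b·y + c.
Shot 3−Shot 2: −192a − 134b = −23.5;  Shot 4−Shot 2: 23a + 290b = −23.4.
Solving gives a = 0.18918, b = −0.09569.
|∇z| = √(a²+b²) = 0.21201, so dip δ = arctan(0.21201) = 11.97°.
True thickness = vertical thickness × cos δ = 12 × cos 11.97° = 11.7 ft.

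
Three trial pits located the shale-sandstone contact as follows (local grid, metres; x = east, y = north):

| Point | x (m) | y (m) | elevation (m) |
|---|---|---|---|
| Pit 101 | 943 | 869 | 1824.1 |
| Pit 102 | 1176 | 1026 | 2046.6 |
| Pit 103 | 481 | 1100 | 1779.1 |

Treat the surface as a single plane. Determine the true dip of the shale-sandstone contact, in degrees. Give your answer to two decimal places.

Let the plane be z = a·x + b·y + c.
Pit 102−Pit 101: 233a + 157b = 222.5;  Pit 103−Pit 101: −462a + 231b = −45.
Solving gives a = 0.46268, b = 0.73055.
Gradient magnitude |∇z| = √(a² + b²) = √(0.21407 + 0.53370) = 0.86474.
True dip = arctan(0.86474) = 40.85°, dipping toward SSW (azimuth ≈ 212°).

40.85°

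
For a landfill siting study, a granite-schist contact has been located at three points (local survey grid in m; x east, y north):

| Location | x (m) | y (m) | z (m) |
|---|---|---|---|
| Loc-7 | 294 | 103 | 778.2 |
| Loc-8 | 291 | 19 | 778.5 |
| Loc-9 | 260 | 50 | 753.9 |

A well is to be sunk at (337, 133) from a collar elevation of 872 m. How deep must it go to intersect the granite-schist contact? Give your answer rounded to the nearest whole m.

Two edge vectors: Loc-7→Loc-8 = (-3, -84, 0.3), Loc-7→Loc-9 = (-34, -53, -24.3).
Normal n = (Loc-7→Loc-8) × (Loc-7→Loc-9) = (2057.1, -83.1, -2697).
So ∂z/∂x = −n_x/n_z = 0.76274 and ∂z/∂y = −n_y/n_z = −0.03081.
Intercept c from Loc-7: 778.2 − 224.24 + 3.17 = 557.13.
At (337, 133): z_contact = 257.0 − 4.1 + 557.13 = 810.1 m.
Depth below ground = 872 − 810.1 = 62 m.

62 m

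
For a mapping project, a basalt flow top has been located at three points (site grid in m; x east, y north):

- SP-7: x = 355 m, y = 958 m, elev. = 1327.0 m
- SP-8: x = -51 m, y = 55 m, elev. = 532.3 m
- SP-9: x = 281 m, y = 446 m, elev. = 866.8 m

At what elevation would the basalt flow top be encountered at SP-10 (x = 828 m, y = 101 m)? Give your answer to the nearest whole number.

Let the plane be z = a·x + b·y + c.
SP-8−SP-7: −406a − 903b = −794.7;  SP-9−SP-7: −74a − 512b = −460.2.
Solving gives a = −0.06150, b = 0.90772.
Then c = 1327 − a·355 − b·958 = 479.24.
At (828, 101): z = −50.9 + 91.7 + 479.24 = 520.0 m.

520 m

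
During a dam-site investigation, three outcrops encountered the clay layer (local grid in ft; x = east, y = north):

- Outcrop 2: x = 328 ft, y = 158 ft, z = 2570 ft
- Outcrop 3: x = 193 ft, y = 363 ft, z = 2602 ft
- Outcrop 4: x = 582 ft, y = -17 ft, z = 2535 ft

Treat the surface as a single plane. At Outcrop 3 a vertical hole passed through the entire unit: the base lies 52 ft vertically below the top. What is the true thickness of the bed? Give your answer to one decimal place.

Two edge vectors: Outcrop 2→Outcrop 3 = (-135, 205, 32), Outcrop 2→Outcrop 4 = (254, -175, -35).
Normal n = (Outcrop 2→Outcrop 3) × (Outcrop 2→Outcrop 4) = (-1575, 3403, -28445).
So ∂z/∂x = −n_x/n_z = −0.05537 and ∂z/∂y = −n_y/n_z = 0.11963.
|∇z| = √(a²+b²) = 0.13183, so dip δ = arctan(0.13183) = 7.51°.
True thickness = vertical thickness × cos δ = 52 × cos 7.51° = 51.6 ft.

51.6 ft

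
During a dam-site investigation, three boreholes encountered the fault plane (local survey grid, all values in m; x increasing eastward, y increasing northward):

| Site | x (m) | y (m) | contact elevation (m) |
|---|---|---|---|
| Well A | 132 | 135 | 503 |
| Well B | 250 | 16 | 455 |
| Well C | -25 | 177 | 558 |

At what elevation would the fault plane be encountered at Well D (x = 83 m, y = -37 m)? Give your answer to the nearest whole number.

Two edge vectors: Well A→Well B = (118, -119, -48), Well A→Well C = (-157, 42, 55).
Normal n = (Well A→Well B) × (Well A→Well C) = (-4529, 1046, -13727).
So ∂z/∂x = −n_x/n_z = −0.32993 and ∂z/∂y = −n_y/n_z = 0.07620.
Intercept c from Well A: 503 + 43.55 − 10.29 = 536.26.
At (83, -37): z = −27.4 − 2.8 + 536.26 = 506.1 m.

506 m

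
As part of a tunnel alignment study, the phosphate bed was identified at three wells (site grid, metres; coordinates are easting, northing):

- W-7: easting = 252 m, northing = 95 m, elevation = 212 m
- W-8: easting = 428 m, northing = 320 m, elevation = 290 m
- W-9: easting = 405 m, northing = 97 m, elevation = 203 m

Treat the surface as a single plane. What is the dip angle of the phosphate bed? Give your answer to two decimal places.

Two edge vectors: W-7→W-8 = (176, 225, 78), W-7→W-9 = (153, 2, -9).
Normal n = (W-7→W-8) × (W-7→W-9) = (-2181, 13518, -34073).
So ∂z/∂easting = −n_x/n_z = −0.06401 and ∂z/∂northing = −n_y/n_z = 0.39674.
Gradient magnitude |∇z| = √(a² + b²) = √(0.00410 + 0.15740) = 0.40187.
True dip = arctan(0.40187) = 21.89°, dipping toward S (azimuth ≈ 171°).

21.89°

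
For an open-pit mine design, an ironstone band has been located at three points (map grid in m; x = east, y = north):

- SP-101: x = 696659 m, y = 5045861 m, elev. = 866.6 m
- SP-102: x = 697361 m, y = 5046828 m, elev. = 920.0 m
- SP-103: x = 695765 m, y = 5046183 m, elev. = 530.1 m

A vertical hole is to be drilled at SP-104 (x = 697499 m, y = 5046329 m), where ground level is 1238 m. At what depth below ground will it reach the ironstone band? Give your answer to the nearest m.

188 m

Let the plane be z = a·x + b·y + c.
SP-102−SP-101: 702a + 967b = 53.4;  SP-103−SP-101: −894a + 322b = −336.5.
Solving gives a = 0.31414682, b = −0.17283461.
Then c = 866.6 − a·696659 − b·5045861 = 654112.80.
At (697499, 5046329): z_contact = 219117.1 − 872180.3 + 654112.80 = 1049.6 m.
Depth below ground = 1238 − 1049.6 = 188 m.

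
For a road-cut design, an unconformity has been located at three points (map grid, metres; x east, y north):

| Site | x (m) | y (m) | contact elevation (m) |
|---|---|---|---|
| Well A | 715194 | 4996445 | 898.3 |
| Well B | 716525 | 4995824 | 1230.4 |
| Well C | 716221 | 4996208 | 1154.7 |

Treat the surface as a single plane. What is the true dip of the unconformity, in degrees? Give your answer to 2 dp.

14.03°

Let the plane be z = a·x + b·y + c.
Well B−Well A: 1331a − 621b = 332.1;  Well C−Well A: 1027a − 237b = 256.4.
Solving gives a = 0.24980, b = 0.00063.
Gradient magnitude |∇z| = √(a² + b²) = √(0.06240 + 0.00000) = 0.24980.
True dip = arctan(0.24980) = 14.03°, dipping toward W (azimuth ≈ 270°).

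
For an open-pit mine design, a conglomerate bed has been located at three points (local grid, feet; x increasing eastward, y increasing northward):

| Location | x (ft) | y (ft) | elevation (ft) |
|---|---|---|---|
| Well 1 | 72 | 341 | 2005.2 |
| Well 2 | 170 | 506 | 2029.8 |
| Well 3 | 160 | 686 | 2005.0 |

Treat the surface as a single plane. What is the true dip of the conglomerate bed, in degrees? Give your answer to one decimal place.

24.5°

Two edge vectors: Well 1→Well 2 = (98, 165, 24.6), Well 1→Well 3 = (88, 345, -0.2).
Normal n = (Well 1→Well 2) × (Well 1→Well 3) = (-8520, 2184.4, 19290).
So ∂z/∂x = −n_x/n_z = 0.44168 and ∂z/∂y = −n_y/n_z = −0.11324.
Gradient magnitude |∇z| = √(a² + b²) = √(0.19508 + 0.01282) = 0.45597.
True dip = arctan(0.45597) = 24.5°, dipping toward WNW (azimuth ≈ 284°).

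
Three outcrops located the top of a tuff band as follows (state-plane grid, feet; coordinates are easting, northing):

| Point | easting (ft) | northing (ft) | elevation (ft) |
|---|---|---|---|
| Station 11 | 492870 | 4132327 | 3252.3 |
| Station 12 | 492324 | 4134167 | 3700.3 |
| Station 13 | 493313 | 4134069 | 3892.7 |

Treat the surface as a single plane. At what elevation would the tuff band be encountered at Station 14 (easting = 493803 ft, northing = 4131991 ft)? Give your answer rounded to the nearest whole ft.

3358 ft

Let the plane be z = a·easting + b·northing + c.
Station 12−Station 11: −546a + 1840b = 448;  Station 13−Station 11: 443a + 1742b = 640.4.
Solving gives a = 0.22529062, b = 0.31033080.
Then c = 3252.3 − a·492870 − b·4132327 = −1390175.04.
At (493803, 4131991): z = 111249.2 + 1282284.1 − 1390175.04 = 3358.2 ft.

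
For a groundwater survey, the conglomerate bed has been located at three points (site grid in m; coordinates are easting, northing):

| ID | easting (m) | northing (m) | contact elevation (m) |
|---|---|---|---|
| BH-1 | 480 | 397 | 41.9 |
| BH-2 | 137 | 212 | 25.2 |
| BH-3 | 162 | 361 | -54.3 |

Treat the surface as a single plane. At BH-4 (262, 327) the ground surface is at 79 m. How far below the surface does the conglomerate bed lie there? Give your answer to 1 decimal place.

76.1 m

Two edge vectors: BH-1→BH-2 = (-343, -185, -16.7), BH-1→BH-3 = (-318, -36, -96.2).
Normal n = (BH-1→BH-2) × (BH-1→BH-3) = (17195.8, -27686, -46482).
So ∂z/∂easting = −n_x/n_z = 0.36995 and ∂z/∂northing = −n_y/n_z = −0.59563.
Intercept c from BH-1: 41.9 − 177.57 + 236.46 = 100.79.
At (262, 327): z_contact = 96.93 − 194.77 + 100.79 = 2.95 m.
Depth below ground = 79 − 2.95 = 76.1 m.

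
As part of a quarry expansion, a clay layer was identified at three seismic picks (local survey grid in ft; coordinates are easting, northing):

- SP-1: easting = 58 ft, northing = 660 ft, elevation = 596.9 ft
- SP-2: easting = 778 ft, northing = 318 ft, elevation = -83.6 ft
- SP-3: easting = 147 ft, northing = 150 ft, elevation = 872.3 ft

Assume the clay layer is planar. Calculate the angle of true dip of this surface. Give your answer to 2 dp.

56.64°

Let the plane be z = a·easting + b·northing + c.
SP-2−SP-1: 720a − 342b = −680.5;  SP-3−SP-1: 89a − 510b = 275.4.
Solving gives a = −1.31025, b = −0.76865.
Gradient magnitude |∇z| = √(a² + b²) = √(1.71675 + 0.59082) = 1.51907.
True dip = arctan(1.51907) = 56.64°, dipping toward ENE (azimuth ≈ 060°).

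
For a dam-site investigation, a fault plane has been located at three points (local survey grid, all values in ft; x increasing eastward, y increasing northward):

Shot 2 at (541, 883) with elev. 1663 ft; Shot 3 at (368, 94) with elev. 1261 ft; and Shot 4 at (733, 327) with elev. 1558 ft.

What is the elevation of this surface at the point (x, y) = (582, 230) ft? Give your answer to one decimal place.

Two edge vectors: Shot 2→Shot 3 = (-173, -789, -402), Shot 2→Shot 4 = (192, -556, -105).
Normal n = (Shot 2→Shot 3) × (Shot 2→Shot 4) = (-140667, -95349, 247676).
So ∂z/∂x = −n_x/n_z = 0.56795 and ∂z/∂y = −n_y/n_z = 0.38497.
Intercept c from Shot 2: 1663 − 307.26 − 339.93 = 1015.81.
At (582, 230): z = 330.5 + 88.5 + 1015.81 = 1434.9 ft.

1434.9 ft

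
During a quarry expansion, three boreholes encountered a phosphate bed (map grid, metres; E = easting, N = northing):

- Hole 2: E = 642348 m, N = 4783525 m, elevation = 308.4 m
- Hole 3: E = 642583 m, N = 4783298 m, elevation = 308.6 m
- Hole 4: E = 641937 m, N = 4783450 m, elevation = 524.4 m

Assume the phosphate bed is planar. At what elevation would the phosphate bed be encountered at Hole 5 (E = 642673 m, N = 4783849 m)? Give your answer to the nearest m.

Two edge vectors: Hole 2→Hole 3 = (235, -227, 0.2), Hole 2→Hole 4 = (-411, -75, 216).
Normal n = (Hole 2→Hole 3) × (Hole 2→Hole 4) = (-49017, -50842.2, -110922).
So ∂z/∂E = −n_x/n_z = −0.44190512 and ∂z/∂N = −n_y/n_z = −0.45835993.
Intercept c from Hole 2: 308.4 + 283856.87 + 2192576.18 = 2476741.45.
At (642673, 4783849): z = −284000.5 − 2192724.7 + 2476741.45 = 16.3 m.

16 m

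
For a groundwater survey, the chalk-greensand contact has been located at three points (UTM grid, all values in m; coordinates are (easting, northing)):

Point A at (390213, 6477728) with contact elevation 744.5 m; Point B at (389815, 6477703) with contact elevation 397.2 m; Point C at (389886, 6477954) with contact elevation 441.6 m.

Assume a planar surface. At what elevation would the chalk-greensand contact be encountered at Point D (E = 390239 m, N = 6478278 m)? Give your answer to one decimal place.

Two edge vectors: Point A→Point B = (-398, -25, -347.3), Point A→Point C = (-327, 226, -302.9).
Normal n = (Point A→Point B) × (Point A→Point C) = (86062.3, -6987.1, -98123).
So ∂z/∂E = −n_x/n_z = 0.877085902 and ∂z/∂N = −n_y/n_z = −0.071207566.
Intercept c from Point A: 744.5 − 342250.32 + 461263.24 = 119757.42.
At (390239, 6478278): z = 342273.1 − 461302.4 + 119757.42 = 728.1 m.

728.1 m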